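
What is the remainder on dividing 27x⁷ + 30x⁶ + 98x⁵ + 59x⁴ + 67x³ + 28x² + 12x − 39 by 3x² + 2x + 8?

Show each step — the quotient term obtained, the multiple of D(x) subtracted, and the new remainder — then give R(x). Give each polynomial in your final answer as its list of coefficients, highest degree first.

R = [9]

Step 1: lead(27x⁷ + 30x⁶ + 98x⁵ + 59x⁴ + 67x³ + 28x² + 12x − 39) ÷ lead(D) = 27x⁷ ÷ 3x² = 9x⁵. Subtract (9x⁵)·D = 27x⁷ + 18x⁶ + 72x⁵. Remainder: 12x⁶ + 26x⁵ + 59x⁴ + 67x³ + 28x² + 12x − 39.
Step 2: lead(12x⁶ + 26x⁵ + 59x⁴ + 67x³ + 28x² + 12x − 39) ÷ lead(D) = 12x⁶ ÷ 3x² = 4x⁴. Subtract (4x⁴)·D = 12x⁶ + 8x⁵ + 32x⁴. Remainder: 18x⁵ + 27x⁴ + 67x³ + 28x² + 12x − 39.
Step 3: lead(18x⁵ + 27x⁴ + 67x³ + 28x² + 12x − 39) ÷ lead(D) = 18x⁵ ÷ 3x² = 6x³. Subtract (6x³)·D = 18x⁵ + 12x⁴ + 48x³. Remainder: 15x⁴ + 19x³ + 28x² + 12x − 39.
Step 4: lead(15x⁴ + 19x³ + 28x² + 12x − 39) ÷ lead(D) = 15x⁴ ÷ 3x² = 5x². Subtract (5x²)·D = 15x⁴ + 10x³ + 40x². Remainder: 9x³ − 12x² + 12x − 39.
Step 5: lead(9x³ − 12x² + 12x − 39) ÷ lead(D) = 9x³ ÷ 3x² = 3x. Subtract (3x)·D = 9x³ + 6x² + 24x. Remainder: −18x² − 12x − 39.
Step 6: lead(−18x² − 12x − 39) ÷ lead(D) = −18x² ÷ 3x² = −6. Subtract (−6)·D = −18x² − 12x − 48. Remainder: 9.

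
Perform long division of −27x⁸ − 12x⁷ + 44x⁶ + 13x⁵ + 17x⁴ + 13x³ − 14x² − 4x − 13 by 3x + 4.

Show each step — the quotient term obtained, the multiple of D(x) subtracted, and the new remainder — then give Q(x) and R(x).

Q(x) = −9x⁷ + 8x⁶ + 4x⁵ − x⁴ + 7x³ − 5x² + 2x − 4; R(x) = 3

Step 1: lead(−27x⁸ − 12x⁷ + 44x⁶ + 13x⁵ + 17x⁴ + 13x³ − 14x² − 4x − 13) ÷ lead(D) = −27x⁸ ÷ 3x = −9x⁷. Subtract (−9x⁷)·D = −27x⁸ − 36x⁷. Remainder: 24x⁷ + 44x⁶ + 13x⁵ + 17x⁴ + 13x³ − 14x² − 4x − 13.
Step 2: lead(24x⁷ + 44x⁶ + 13x⁵ + 17x⁴ + 13x³ − 14x² − 4x − 13) ÷ lead(D) = 24x⁷ ÷ 3x = 8x⁶. Subtract (8x⁶)·D = 24x⁷ + 32x⁶. Remainder: 12x⁶ + 13x⁵ + 17x⁴ + 13x³ − 14x² − 4x − 13.
Step 3: lead(12x⁶ + 13x⁵ + 17x⁴ + 13x³ − 14x² − 4x − 13) ÷ lead(D) = 12x⁶ ÷ 3x = 4x⁵. Subtract (4x⁵)·D = 12x⁶ + 16x⁵. Remainder: −3x⁵ + 17x⁴ + 13x³ − 14x² − 4x − 13.
Step 4: lead(−3x⁵ + 17x⁴ + 13x³ − 14x² − 4x − 13) ÷ lead(D) = −3x⁵ ÷ 3x = −x⁴. Subtract (−x⁴)·D = −3x⁵ − 4x⁴. Remainder: 21x⁴ + 13x³ − 14x² − 4x − 13.
Step 5: lead(21x⁴ + 13x³ − 14x² − 4x − 13) ÷ lead(D) = 21x⁴ ÷ 3x = 7x³. Subtract (7x³)·D = 21x⁴ + 28x³. Remainder: −15x³ − 14x² − 4x − 13.
Step 6: lead(−15x³ − 14x² − 4x − 13) ÷ lead(D) = −15x³ ÷ 3x = −5x². Subtract (−5x²)·D = −15x³ − 20x². Remainder: 6x² − 4x − 13.
Step 7: lead(6x² − 4x − 13) ÷ lead(D) = 6x² ÷ 3x = 2x. Subtract (2x)·D = 6x² + 8x. Remainder: −12x − 13.
Step 8: lead(−12x − 13) ÷ lead(D) = −12x ÷ 3x = −4. Subtract (−4)·D = −12x − 16. Remainder: 3.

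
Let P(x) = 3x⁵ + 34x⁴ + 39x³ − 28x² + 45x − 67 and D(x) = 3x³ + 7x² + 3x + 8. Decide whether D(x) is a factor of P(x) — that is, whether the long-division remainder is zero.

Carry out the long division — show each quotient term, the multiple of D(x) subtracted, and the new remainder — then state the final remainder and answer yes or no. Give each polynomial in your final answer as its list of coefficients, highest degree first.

R = [5], so D(x) is not a factor of P(x). no

Step 1: lead(3x⁵ + 34x⁴ + 39x³ − 28x² + 45x − 67) ÷ lead(D) = 3x⁵ ÷ 3x³ = x². Subtract (x²)·D = 3x⁵ + 7x⁴ + 3x³ + 8x². Remainder: 27x⁴ + 36x³ − 36x² + 45x − 67.
Step 2: lead(27x⁴ + 36x³ − 36x² + 45x − 67) ÷ lead(D) = 27x⁴ ÷ 3x³ = 9x. Subtract (9x)·D = 27x⁴ + 63x³ + 27x² + 72x. Remainder: −27x³ − 63x² − 27x − 67.
Step 3: lead(−27x³ − 63x² − 27x − 67) ÷ lead(D) = −27x³ ÷ 3x³ = −9. Subtract (−9)·D = −27x³ − 63x² − 27x − 72. Remainder: 5.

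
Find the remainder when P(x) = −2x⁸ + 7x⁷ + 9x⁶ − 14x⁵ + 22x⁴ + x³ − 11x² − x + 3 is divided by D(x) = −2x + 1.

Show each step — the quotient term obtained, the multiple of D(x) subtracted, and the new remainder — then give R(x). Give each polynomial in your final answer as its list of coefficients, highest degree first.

R = [1]

Step 1: lead(−2x⁸ + 7x⁷ + 9x⁶ − 14x⁵ + 22x⁴ + x³ − 11x² − x + 3) ÷ lead(D) = −2x⁸ ÷ −2x = x⁷. Subtract (x⁷)·D = −2x⁸ + x⁷. Remainder: 6x⁷ + 9x⁶ − 14x⁵ + 22x⁴ + x³ − 11x² − x + 3.
Step 2: lead(6x⁷ + 9x⁶ − 14x⁵ + 22x⁴ + x³ − 11x² − x + 3) ÷ lead(D) = 6x⁷ ÷ −2x = −3x⁶. Subtract (−3x⁶)·D = 6x⁷ − 3x⁶. Remainder: 12x⁶ − 14x⁵ + 22x⁴ + x³ − 11x² − x + 3.
Step 3: lead(12x⁶ − 14x⁵ + 22x⁴ + x³ − 11x² − x + 3) ÷ lead(D) = 12x⁶ ÷ −2x = −6x⁵. Subtract (−6x⁵)·D = 12x⁶ − 6x⁵. Remainder: −8x⁵ + 22x⁴ + x³ − 11x² − x + 3.
Step 4: lead(−8x⁵ + 22x⁴ + x³ − 11x² − x + 3) ÷ lead(D) = −8x⁵ ÷ −2x = 4x⁴. Subtract (4x⁴)·D = −8x⁵ + 4x⁴. Remainder: 18x⁴ + x³ − 11x² − x + 3.
Step 5: lead(18x⁴ + x³ − 11x² − x + 3) ÷ lead(D) = 18x⁴ ÷ −2x = −9x³. Subtract (−9x³)·D = 18x⁴ − 9x³. Remainder: 10x³ − 11x² − x + 3.
Step 6: lead(10x³ − 11x² − x + 3) ÷ lead(D) = 10x³ ÷ −2x = −5x². Subtract (−5x²)·D = 10x³ − 5x². Remainder: −6x² − x + 3.
Step 7: lead(−6x² − x + 3) ÷ lead(D) = −6x² ÷ −2x = 3x. Subtract (3x)·D = −6x² + 3x. Remainder: −4x + 3.
Step 8: lead(−4x + 3) ÷ lead(D) = −4x ÷ −2x = 2. Subtract (2)·D = −4x + 2. Remainder: 1.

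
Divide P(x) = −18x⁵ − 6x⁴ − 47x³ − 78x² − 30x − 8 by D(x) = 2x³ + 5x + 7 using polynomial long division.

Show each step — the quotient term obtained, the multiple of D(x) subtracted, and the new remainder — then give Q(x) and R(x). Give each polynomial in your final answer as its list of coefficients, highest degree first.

Step 1: lead(−18x⁵ − 6x⁴ − 47x³ − 78x² − 30x − 8) ÷ lead(D) = −18x⁵ ÷ 2x³ = −9x². Subtract (−9x²)·D = −18x⁵ − 45x³ − 63x². Remainder: −6x⁴ − 2x³ − 15x² − 30x − 8.
Step 2: lead(−6x⁴ − 2x³ − 15x² − 30x − 8) ÷ lead(D) = −6x⁴ ÷ 2x³ = −3x. Subtract (−3x)·D = −6x⁴ − 15x² − 21x. Remainder: −2x³ − 9x − 8.
Step 3: lead(−2x³ − 9x − 8) ÷ lead(D) = −2x³ ÷ 2x³ = −1. Subtract (−1)·D = −2x³ − 5x − 7. Remainder: −4x − 1.

Q = [-9, -3, -1]; R = [-4, -1]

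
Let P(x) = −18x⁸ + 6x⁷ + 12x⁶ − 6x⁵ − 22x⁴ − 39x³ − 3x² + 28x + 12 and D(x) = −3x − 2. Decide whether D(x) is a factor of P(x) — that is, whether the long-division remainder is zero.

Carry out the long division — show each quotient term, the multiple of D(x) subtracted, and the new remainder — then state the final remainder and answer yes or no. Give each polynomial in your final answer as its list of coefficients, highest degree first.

R = [0], so D(x) is a factor of P(x). yes

Step 1: lead(−18x⁸ + 6x⁷ + 12x⁶ − 6x⁵ − 22x⁴ − 39x³ − 3x² + 28x + 12) ÷ lead(D) = −18x⁸ ÷ −3x = 6x⁷. Subtract (6x⁷)·D = −18x⁸ − 12x⁷. Remainder: 18x⁷ + 12x⁶ − 6x⁵ − 22x⁴ − 39x³ − 3x² + 28x + 12.
Step 2: lead(18x⁷ + 12x⁶ − 6x⁵ − 22x⁴ − 39x³ − 3x² + 28x + 12) ÷ lead(D) = 18x⁷ ÷ −3x = −6x⁶. Subtract (−6x⁶)·D = 18x⁷ + 12x⁶. Remainder: −6x⁵ − 22x⁴ − 39x³ − 3x² + 28x + 12.
Step 3: lead(−6x⁵ − 22x⁴ − 39x³ − 3x² + 28x + 12) ÷ lead(D) = −6x⁵ ÷ −3x = 2x⁴. Subtract (2x⁴)·D = −6x⁵ − 4x⁴. Remainder: −18x⁴ − 39x³ − 3x² + 28x + 12.
Step 4: lead(−18x⁴ − 39x³ − 3x² + 28x + 12) ÷ lead(D) = −18x⁴ ÷ −3x = 6x³. Subtract (6x³)·D = −18x⁴ − 12x³. Remainder: −27x³ − 3x² + 28x + 12.
Step 5: lead(−27x³ − 3x² + 28x + 12) ÷ lead(D) = −27x³ ÷ −3x = 9x². Subtract (9x²)·D = −27x³ − 18x². Remainder: 15x² + 28x + 12.
Step 6: lead(15x² + 28x + 12) ÷ lead(D) = 15x² ÷ −3x = −5x. Subtract (−5x)·D = 15x² + 10x. Remainder: 18x + 12.
Step 7: lead(18x + 12) ÷ lead(D) = 18x ÷ −3x = −6. Subtract (−6)·D = 18x + 12. Remainder: 0.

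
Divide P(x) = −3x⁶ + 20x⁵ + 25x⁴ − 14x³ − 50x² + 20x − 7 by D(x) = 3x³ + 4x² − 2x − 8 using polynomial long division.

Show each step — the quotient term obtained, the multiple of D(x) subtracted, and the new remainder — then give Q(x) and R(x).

Q(x) = −x³ + 8x² − 3x + 2; R(x) = 9

Step 1: lead(−3x⁶ + 20x⁵ + 25x⁴ − 14x³ − 50x² + 20x − 7) ÷ lead(D) = −3x⁶ ÷ 3x³ = −x³. Subtract (−x³)·D = −3x⁶ − 4x⁵ + 2x⁴ + 8x³. Remainder: 24x⁵ + 23x⁴ − 22x³ − 50x² + 20x − 7.
Step 2: lead(24x⁵ + 23x⁴ − 22x³ − 50x² + 20x − 7) ÷ lead(D) = 24x⁵ ÷ 3x³ = 8x². Subtract (8x²)·D = 24x⁵ + 32x⁴ − 16x³ − 64x². Remainder: −9x⁴ − 6x³ + 14x² + 20x − 7.
Step 3: lead(−9x⁴ − 6x³ + 14x² + 20x − 7) ÷ lead(D) = −9x⁴ ÷ 3x³ = −3x. Subtract (−3x)·D = −9x⁴ − 12x³ + 6x² + 24x. Remainder: 6x³ + 8x² − 4x − 7.
Step 4: lead(6x³ + 8x² − 4x − 7) ÷ lead(D) = 6x³ ÷ 3x³ = 2. Subtract (2)·D = 6x³ + 8x² − 4x − 16. Remainder: 9.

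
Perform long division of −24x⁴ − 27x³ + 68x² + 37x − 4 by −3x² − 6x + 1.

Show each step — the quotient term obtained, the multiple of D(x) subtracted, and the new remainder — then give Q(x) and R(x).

Q(x) = 8x² − 7x − 6; R(x) = 8x + 2

Step 1: lead(−24x⁴ − 27x³ + 68x² + 37x − 4) ÷ lead(D) = −24x⁴ ÷ −3x² = 8x². Subtract (8x²)·D = −24x⁴ − 48x³ + 8x². Remainder: 21x³ + 60x² + 37x − 4.
Step 2: lead(21x³ + 60x² + 37x − 4) ÷ lead(D) = 21x³ ÷ −3x² = −7x. Subtract (−7x)·D = 21x³ + 42x² − 7x. Remainder: 18x² + 44x − 4.
Step 3: lead(18x² + 44x − 4) ÷ lead(D) = 18x² ÷ −3x² = −6. Subtract (−6)·D = 18x² + 36x − 6. Remainder: 8x + 2.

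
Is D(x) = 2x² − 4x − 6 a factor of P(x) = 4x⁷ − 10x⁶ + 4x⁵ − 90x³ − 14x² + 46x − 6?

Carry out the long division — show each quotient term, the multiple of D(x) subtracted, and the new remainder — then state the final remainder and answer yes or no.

Step 1: lead(4x⁷ − 10x⁶ + 4x⁵ − 90x³ − 14x² + 46x − 6) ÷ lead(D) = 4x⁷ ÷ 2x² = 2x⁵. Subtract (2x⁵)·D = 4x⁷ − 8x⁶ − 12x⁵. Remainder: −2x⁶ + 16x⁵ − 90x³ − 14x² + 46x − 6.
Step 2: lead(−2x⁶ + 16x⁵ − 90x³ − 14x² + 46x − 6) ÷ lead(D) = −2x⁶ ÷ 2x² = −x⁴. Subtract (−x⁴)·D = −2x⁶ + 4x⁵ + 6x⁴. Remainder: 12x⁵ − 6x⁴ − 90x³ − 14x² + 46x − 6.
Step 3: lead(12x⁵ − 6x⁴ − 90x³ − 14x² + 46x − 6) ÷ lead(D) = 12x⁵ ÷ 2x² = 6x³. Subtract (6x³)·D = 12x⁵ − 24x⁴ − 36x³. Remainder: 18x⁴ − 54x³ − 14x² + 46x − 6.
Step 4: lead(18x⁴ − 54x³ − 14x² + 46x − 6) ÷ lead(D) = 18x⁴ ÷ 2x² = 9x². Subtract (9x²)·D = 18x⁴ − 36x³ − 54x². Remainder: −18x³ + 40x² + 46x − 6.
Step 5: lead(−18x³ + 40x² + 46x − 6) ÷ lead(D) = −18x³ ÷ 2x² = −9x. Subtract (−9x)·D = −18x³ + 36x² + 54x. Remainder: 4x² − 8x − 6.
Step 6: lead(4x² − 8x − 6) ÷ lead(D) = 4x² ÷ 2x² = 2. Subtract (2)·D = 4x² − 8x − 12. Remainder: 6.

R(x) = 6, so D(x) is not a factor of P(x). no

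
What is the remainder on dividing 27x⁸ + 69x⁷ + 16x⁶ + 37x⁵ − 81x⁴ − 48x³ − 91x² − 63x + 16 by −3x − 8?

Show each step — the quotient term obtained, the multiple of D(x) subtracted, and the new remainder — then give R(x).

Step 1: lead(27x⁸ + 69x⁷ + 16x⁶ + 37x⁵ − 81x⁴ − 48x³ − 91x² − 63x + 16) ÷ lead(D) = 27x⁸ ÷ −3x = −9x⁷. Subtract (−9x⁷)·D = 27x⁸ + 72x⁷. Remainder: −3x⁷ + 16x⁶ + 37x⁵ − 81x⁴ − 48x³ − 91x² − 63x + 16.
Step 2: lead(−3x⁷ + 16x⁶ + 37x⁵ − 81x⁴ − 48x³ − 91x² − 63x + 16) ÷ lead(D) = −3x⁷ ÷ −3x = x⁶. Subtract (x⁶)·D = −3x⁷ − 8x⁶. Remainder: 24x⁶ + 37x⁵ − 81x⁴ − 48x³ − 91x² − 63x + 16.
Step 3: lead(24x⁶ + 37x⁵ − 81x⁴ − 48x³ − 91x² − 63x + 16) ÷ lead(D) = 24x⁶ ÷ −3x = −8x⁵. Subtract (−8x⁵)·D = 24x⁶ + 64x⁵. Remainder: −27x⁵ − 81x⁴ − 48x³ − 91x² − 63x + 16.
Step 4: lead(−27x⁵ − 81x⁴ − 48x³ − 91x² − 63x + 16) ÷ lead(D) = −27x⁵ ÷ −3x = 9x⁴. Subtract (9x⁴)·D = −27x⁵ − 72x⁴. Remainder: −9x⁴ − 48x³ − 91x² − 63x + 16.
Step 5: lead(−9x⁴ − 48x³ − 91x² − 63x + 16) ÷ lead(D) = −9x⁴ ÷ −3x = 3x³. Subtract (3x³)·D = −9x⁴ − 24x³. Remainder: −24x³ − 91x² − 63x + 16.
Step 6: lead(−24x³ − 91x² − 63x + 16) ÷ lead(D) = −24x³ ÷ −3x = 8x². Subtract (8x²)·D = −24x³ − 64x². Remainder: −27x² − 63x + 16.
Step 7: lead(−27x² − 63x + 16) ÷ lead(D) = −27x² ÷ −3x = 9x. Subtract (9x)·D = −27x² − 72x. Remainder: 9x + 16.
Step 8: lead(9x + 16) ÷ lead(D) = 9x ÷ −3x = −3. Subtract (−3)·D = 9x + 24. Remainder: −8.

R(x) = −8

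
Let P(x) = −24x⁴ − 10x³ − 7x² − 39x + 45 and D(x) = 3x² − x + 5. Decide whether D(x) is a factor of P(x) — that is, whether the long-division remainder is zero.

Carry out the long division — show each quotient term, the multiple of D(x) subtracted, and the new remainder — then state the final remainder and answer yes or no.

R(x) = 0, so D(x) is a factor of P(x). yes

Step 1: lead(−24x⁴ − 10x³ − 7x² − 39x + 45) ÷ lead(D) = −24x⁴ ÷ 3x² = −8x². Subtract (−8x²)·D = −24x⁴ + 8x³ − 40x². Remainder: −18x³ + 33x² − 39x + 45.
Step 2: lead(−18x³ + 33x² − 39x + 45) ÷ lead(D) = −18x³ ÷ 3x² = −6x. Subtract (−6x)·D = −18x³ + 6x² − 30x. Remainder: 27x² − 9x + 45.
Step 3: lead(27x² − 9x + 45) ÷ lead(D) = 27x² ÷ 3x² = 9. Subtract (9)·D = 27x² − 9x + 45. Remainder: 0.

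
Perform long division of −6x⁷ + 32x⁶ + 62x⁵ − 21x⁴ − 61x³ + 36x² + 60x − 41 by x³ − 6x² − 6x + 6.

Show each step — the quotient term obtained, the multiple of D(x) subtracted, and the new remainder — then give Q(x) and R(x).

Step 1: lead(−6x⁷ + 32x⁶ + 62x⁵ − 21x⁴ − 61x³ + 36x² + 60x − 41) ÷ lead(D) = −6x⁷ ÷ x³ = −6x⁴. Subtract (−6x⁴)·D = −6x⁷ + 36x⁶ + 36x⁵ − 36x⁴. Remainder: −4x⁶ + 26x⁵ + 15x⁴ − 61x³ + 36x² + 60x − 41.
Step 2: lead(−4x⁶ + 26x⁵ + 15x⁴ − 61x³ + 36x² + 60x − 41) ÷ lead(D) = −4x⁶ ÷ x³ = −4x³. Subtract (−4x³)·D = −4x⁶ + 24x⁵ + 24x⁴ − 24x³. Remainder: 2x⁵ − 9x⁴ − 37x³ + 36x² + 60x − 41.
Step 3: lead(2x⁵ − 9x⁴ − 37x³ + 36x² + 60x − 41) ÷ lead(D) = 2x⁵ ÷ x³ = 2x². Subtract (2x²)·D = 2x⁵ − 12x⁴ − 12x³ + 12x². Remainder: 3x⁴ − 25x³ + 24x² + 60x − 41.
Step 4: lead(3x⁴ − 25x³ + 24x² + 60x − 41) ÷ lead(D) = 3x⁴ ÷ x³ = 3x. Subtract (3x)·D = 3x⁴ − 18x³ − 18x² + 18x. Remainder: −7x³ + 42x² + 42x − 41.
Step 5: lead(−7x³ + 42x² + 42x − 41) ÷ lead(D) = −7x³ ÷ x³ = −7. Subtract (−7)·D = −7x³ + 42x² + 42x − 42. Remainder: 1.

Q(x) = −6x⁴ − 4x³ + 2x² + 3x − 7; R(x) = 1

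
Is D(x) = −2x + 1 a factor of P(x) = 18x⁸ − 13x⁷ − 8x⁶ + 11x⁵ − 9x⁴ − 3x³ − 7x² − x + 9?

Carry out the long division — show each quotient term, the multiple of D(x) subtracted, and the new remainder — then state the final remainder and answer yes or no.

Step 1: lead(18x⁸ − 13x⁷ − 8x⁶ + 11x⁵ − 9x⁴ − 3x³ − 7x² − x + 9) ÷ lead(D) = 18x⁸ ÷ −2x = −9x⁷. Subtract (−9x⁷)·D = 18x⁸ − 9x⁷. Remainder: −4x⁷ − 8x⁶ + 11x⁵ − 9x⁴ − 3x³ − 7x² − x + 9.
Step 2: lead(−4x⁷ − 8x⁶ + 11x⁵ − 9x⁴ − 3x³ − 7x² − x + 9) ÷ lead(D) = −4x⁷ ÷ −2x = 2x⁶. Subtract (2x⁶)·D = −4x⁷ + 2x⁶. Remainder: −10x⁶ + 11x⁵ − 9x⁴ − 3x³ − 7x² − x + 9.
Step 3: lead(−10x⁶ + 11x⁵ − 9x⁴ − 3x³ − 7x² − x + 9) ÷ lead(D) = −10x⁶ ÷ −2x = 5x⁵. Subtract (5x⁵)·D = −10x⁶ + 5x⁵. Remainder: 6x⁵ − 9x⁴ − 3x³ − 7x² − x + 9.
Step 4: lead(6x⁵ − 9x⁴ − 3x³ − 7x² − x + 9) ÷ lead(D) = 6x⁵ ÷ −2x = −3x⁴. Subtract (−3x⁴)·D = 6x⁵ − 3x⁴. Remainder: −6x⁴ − 3x³ − 7x² − x + 9.
Step 5: lead(−6x⁴ − 3x³ − 7x² − x + 9) ÷ lead(D) = −6x⁴ ÷ −2x = 3x³. Subtract (3x³)·D = −6x⁴ + 3x³. Remainder: −6x³ − 7x² − x + 9.
Step 6: lead(−6x³ − 7x² − x + 9) ÷ lead(D) = −6x³ ÷ −2x = 3x². Subtract (3x²)·D = −6x³ + 3x². Remainder: −10x² − x + 9.
Step 7: lead(−10x² − x + 9) ÷ lead(D) = −10x² ÷ −2x = 5x. Subtract (5x)·D = −10x² + 5x. Remainder: −6x + 9.
Step 8: lead(−6x + 9) ÷ lead(D) = −6x ÷ −2x = 3. Subtract (3)·D = −6x + 3. Remainder: 6.

R(x) = 6, so D(x) is not a factor of P(x). no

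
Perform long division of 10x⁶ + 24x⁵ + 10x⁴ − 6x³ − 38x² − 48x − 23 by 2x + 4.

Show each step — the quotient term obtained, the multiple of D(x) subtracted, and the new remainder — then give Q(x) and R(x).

Step 1: lead(10x⁶ + 24x⁵ + 10x⁴ − 6x³ − 38x² − 48x − 23) ÷ lead(D) = 10x⁶ ÷ 2x = 5x⁵. Subtract (5x⁵)·D = 10x⁶ + 20x⁵. Remainder: 4x⁵ + 10x⁴ − 6x³ − 38x² − 48x − 23.
Step 2: lead(4x⁵ + 10x⁴ − 6x³ − 38x² − 48x − 23) ÷ lead(D) = 4x⁵ ÷ 2x = 2x⁴. Subtract (2x⁴)·D = 4x⁵ + 8x⁴. Remainder: 2x⁴ − 6x³ − 38x² − 48x − 23.
Step 3: lead(2x⁴ − 6x³ − 38x² − 48x − 23) ÷ lead(D) = 2x⁴ ÷ 2x = x³. Subtract (x³)·D = 2x⁴ + 4x³. Remainder: −10x³ − 38x² − 48x − 23.
Step 4: lead(−10x³ − 38x² − 48x − 23) ÷ lead(D) = −10x³ ÷ 2x = −5x². Subtract (−5x²)·D = −10x³ − 20x². Remainder: −18x² − 48x − 23.
Step 5: lead(−18x² − 48x − 23) ÷ lead(D) = −18x² ÷ 2x = −9x. Subtract (−9x)·D = −18x² − 36x. Remainder: −12x − 23.
Step 6: lead(−12x − 23) ÷ lead(D) = −12x ÷ 2x = −6. Subtract (−6)·D = −12x − 24. Remainder: 1.

Q(x) = 5x⁵ + 2x⁴ + x³ − 5x² − 9x − 6; R(x) = 1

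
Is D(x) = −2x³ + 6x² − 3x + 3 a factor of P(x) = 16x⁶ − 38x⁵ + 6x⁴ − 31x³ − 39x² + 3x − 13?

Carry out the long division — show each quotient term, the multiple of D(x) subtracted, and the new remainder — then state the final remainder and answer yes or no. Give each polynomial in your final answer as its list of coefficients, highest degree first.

R = [8], so D(x) is not a factor of P(x). no

Step 1: lead(16x⁶ − 38x⁵ + 6x⁴ − 31x³ − 39x² + 3x − 13) ÷ lead(D) = 16x⁶ ÷ −2x³ = −8x³. Subtract (−8x³)·D = 16x⁶ − 48x⁵ + 24x⁴ − 24x³. Remainder: 10x⁵ − 18x⁴ − 7x³ − 39x² + 3x − 13.
Step 2: lead(10x⁵ − 18x⁴ − 7x³ − 39x² + 3x − 13) ÷ lead(D) = 10x⁵ ÷ −2x³ = −5x². Subtract (−5x²)·D = 10x⁵ − 30x⁴ + 15x³ − 15x². Remainder: 12x⁴ − 22x³ − 24x² + 3x − 13.
Step 3: lead(12x⁴ − 22x³ − 24x² + 3x − 13) ÷ lead(D) = 12x⁴ ÷ −2x³ = −6x. Subtract (−6x)·D = 12x⁴ − 36x³ + 18x² − 18x. Remainder: 14x³ − 42x² + 21x − 13.
Step 4: lead(14x³ − 42x² + 21x − 13) ÷ lead(D) = 14x³ ÷ −2x³ = −7. Subtract (−7)·D = 14x³ − 42x² + 21x − 21. Remainder: 8.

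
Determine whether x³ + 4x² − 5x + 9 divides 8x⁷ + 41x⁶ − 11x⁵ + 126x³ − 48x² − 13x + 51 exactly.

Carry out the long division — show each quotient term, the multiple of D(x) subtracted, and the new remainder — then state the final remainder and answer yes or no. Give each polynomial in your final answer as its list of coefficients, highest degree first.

Step 1: lead(8x⁷ + 41x⁶ − 11x⁵ + 126x³ − 48x² − 13x + 51) ÷ lead(D) = 8x⁷ ÷ x³ = 8x⁴. Subtract (8x⁴)·D = 8x⁷ + 32x⁶ − 40x⁵ + 72x⁴. Remainder: 9x⁶ + 29x⁵ − 72x⁴ + 126x³ − 48x² − 13x + 51.
Step 2: lead(9x⁶ + 29x⁵ − 72x⁴ + 126x³ − 48x² − 13x + 51) ÷ lead(D) = 9x⁶ ÷ x³ = 9x³. Subtract (9x³)·D = 9x⁶ + 36x⁵ − 45x⁴ + 81x³. Remainder: −7x⁵ − 27x⁴ + 45x³ − 48x² − 13x + 51.
Step 3: lead(−7x⁵ − 27x⁴ + 45x³ − 48x² − 13x + 51) ÷ lead(D) = −7x⁵ ÷ x³ = −7x². Subtract (−7x²)·D = −7x⁵ − 28x⁴ + 35x³ − 63x². Remainder: x⁴ + 10x³ + 15x² − 13x + 51.
Step 4: lead(x⁴ + 10x³ + 15x² − 13x + 51) ÷ lead(D) = x⁴ ÷ x³ = x. Subtract (x)·D = x⁴ + 4x³ − 5x² + 9x. Remainder: 6x³ + 20x² − 22x + 51.
Step 5: lead(6x³ + 20x² − 22x + 51) ÷ lead(D) = 6x³ ÷ x³ = 6. Subtract (6)·D = 6x³ + 24x² − 30x + 54. Remainder: −4x² + 8x − 3.

R = [-4, 8, -3], so D(x) is not a factor of P(x). no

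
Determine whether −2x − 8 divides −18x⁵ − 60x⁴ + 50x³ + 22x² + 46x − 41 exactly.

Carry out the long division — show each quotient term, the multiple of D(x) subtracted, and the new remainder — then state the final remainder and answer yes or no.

R(x) = −1, so D(x) is not a factor of P(x). no

Step 1: lead(−18x⁵ − 60x⁴ + 50x³ + 22x² + 46x − 41) ÷ lead(D) = −18x⁵ ÷ −2x = 9x⁴. Subtract (9x⁴)·D = −18x⁵ − 72x⁴. Remainder: 12x⁴ + 50x³ + 22x² + 46x − 41.
Step 2: lead(12x⁴ + 50x³ + 22x² + 46x − 41) ÷ lead(D) = 12x⁴ ÷ −2x = −6x³. Subtract (−6x³)·D = 12x⁴ + 48x³. Remainder: 2x³ + 22x² + 46x − 41.
Step 3: lead(2x³ + 22x² + 46x − 41) ÷ lead(D) = 2x³ ÷ −2x = −x². Subtract (−x²)·D = 2x³ + 8x². Remainder: 14x² + 46x − 41.
Step 4: lead(14x² + 46x − 41) ÷ lead(D) = 14x² ÷ −2x = −7x. Subtract (−7x)·D = 14x² + 56x. Remainder: −10x − 41.
Step 5: lead(−10x − 41) ÷ lead(D) = −10x ÷ −2x = 5. Subtract (5)·D = −10x − 40. Remainder: −1.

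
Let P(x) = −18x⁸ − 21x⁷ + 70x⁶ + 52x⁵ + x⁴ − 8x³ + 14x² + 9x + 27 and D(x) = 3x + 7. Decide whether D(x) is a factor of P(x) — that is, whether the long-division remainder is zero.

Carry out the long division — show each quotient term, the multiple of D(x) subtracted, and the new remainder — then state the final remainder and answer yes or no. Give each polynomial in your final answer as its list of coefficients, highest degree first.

Step 1: lead(−18x⁸ − 21x⁷ + 70x⁶ + 52x⁵ + x⁴ − 8x³ + 14x² + 9x + 27) ÷ lead(D) = −18x⁸ ÷ 3x = −6x⁷. Subtract (−6x⁷)·D = −18x⁸ − 42x⁷. Remainder: 21x⁷ + 70x⁶ + 52x⁵ + x⁴ − 8x³ + 14x² + 9x + 27.
Step 2: lead(21x⁷ + 70x⁶ + 52x⁵ + x⁴ − 8x³ + 14x² + 9x + 27) ÷ lead(D) = 21x⁷ ÷ 3x = 7x⁶. Subtract (7x⁶)·D = 21x⁷ + 49x⁶. Remainder: 21x⁶ + 52x⁵ + x⁴ − 8x³ + 14x² + 9x + 27.
Step 3: lead(21x⁶ + 52x⁵ + x⁴ − 8x³ + 14x² + 9x + 27) ÷ lead(D) = 21x⁶ ÷ 3x = 7x⁵. Subtract (7x⁵)·D = 21x⁶ + 49x⁵. Remainder: 3x⁵ + x⁴ − 8x³ + 14x² + 9x + 27.
Step 4: lead(3x⁵ + x⁴ − 8x³ + 14x² + 9x + 27) ÷ lead(D) = 3x⁵ ÷ 3x = x⁴. Subtract (x⁴)·D = 3x⁵ + 7x⁴. Remainder: −6x⁴ − 8x³ + 14x² + 9x + 27.
Step 5: lead(−6x⁴ − 8x³ + 14x² + 9x + 27) ÷ lead(D) = −6x⁴ ÷ 3x = −2x³. Subtract (−2x³)·D = −6x⁴ − 14x³. Remainder: 6x³ + 14x² + 9x + 27.
Step 6: lead(6x³ + 14x² + 9x + 27) ÷ lead(D) = 6x³ ÷ 3x = 2x². Subtract (2x²)·D = 6x³ + 14x². Remainder: 9x + 27.
Step 7: lead(9x + 27) ÷ lead(D) = 9x ÷ 3x = 3. Subtract (3)·D = 9x + 21. Remainder: 6.

R = [6], so D(x) is not a factor of P(x). no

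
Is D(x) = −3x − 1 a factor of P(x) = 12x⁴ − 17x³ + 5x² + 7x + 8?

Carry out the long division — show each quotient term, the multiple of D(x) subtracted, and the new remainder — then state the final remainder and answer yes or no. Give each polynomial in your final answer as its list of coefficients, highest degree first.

R = [7], so D(x) is not a factor of P(x). no

Step 1: lead(12x⁴ − 17x³ + 5x² + 7x + 8) ÷ lead(D) = 12x⁴ ÷ −3x = −4x³. Subtract (−4x³)·D = 12x⁴ + 4x³. Remainder: −21x³ + 5x² + 7x + 8.
Step 2: lead(−21x³ + 5x² + 7x + 8) ÷ lead(D) = −21x³ ÷ −3x = 7x². Subtract (7x²)·D = −21x³ − 7x². Remainder: 12x² + 7x + 8.
Step 3: lead(12x² + 7x + 8) ÷ lead(D) = 12x² ÷ −3x = −4x. Subtract (−4x)·D = 12x² + 4x. Remainder: 3x + 8.
Step 4: lead(3x + 8) ÷ lead(D) = 3x ÷ −3x = −1. Subtract (−1)·D = 3x + 1. Remainder: 7.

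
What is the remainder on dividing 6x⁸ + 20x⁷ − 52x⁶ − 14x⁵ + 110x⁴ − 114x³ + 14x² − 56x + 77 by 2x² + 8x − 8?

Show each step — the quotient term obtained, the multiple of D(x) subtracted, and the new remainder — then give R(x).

Step 1: lead(6x⁸ + 20x⁷ − 52x⁶ − 14x⁵ + 110x⁴ − 114x³ + 14x² − 56x + 77) ÷ lead(D) = 6x⁸ ÷ 2x² = 3x⁶. Subtract (3x⁶)·D = 6x⁸ + 24x⁷ − 24x⁶. Remainder: −4x⁷ − 28x⁶ − 14x⁵ + 110x⁴ − 114x³ + 14x² − 56x + 77.
Step 2: lead(−4x⁷ − 28x⁶ − 14x⁵ + 110x⁴ − 114x³ + 14x² − 56x + 77) ÷ lead(D) = −4x⁷ ÷ 2x² = −2x⁵. Subtract (−2x⁵)·D = −4x⁷ − 16x⁶ + 16x⁵. Remainder: −12x⁶ − 30x⁵ + 110x⁴ − 114x³ + 14x² − 56x + 77.
Step 3: lead(−12x⁶ − 30x⁵ + 110x⁴ − 114x³ + 14x² − 56x + 77) ÷ lead(D) = −12x⁶ ÷ 2x² = −6x⁴. Subtract (−6x⁴)·D = −12x⁶ − 48x⁵ + 48x⁴. Remainder: 18x⁵ + 62x⁴ − 114x³ + 14x² − 56x + 77.
Step 4: lead(18x⁵ + 62x⁴ − 114x³ + 14x² − 56x + 77) ÷ lead(D) = 18x⁵ ÷ 2x² = 9x³. Subtract (9x³)·D = 18x⁵ + 72x⁴ − 72x³. Remainder: −10x⁴ − 42x³ + 14x² − 56x + 77.
Step 5: lead(−10x⁴ − 42x³ + 14x² − 56x + 77) ÷ lead(D) = −10x⁴ ÷ 2x² = −5x². Subtract (−5x²)·D = −10x⁴ − 40x³ + 40x². Remainder: −2x³ − 26x² − 56x + 77.
Step 6: lead(−2x³ − 26x² − 56x + 77) ÷ lead(D) = −2x³ ÷ 2x² = −x. Subtract (−x)·D = −2x³ − 8x² + 8x. Remainder: −18x² − 64x + 77.
Step 7: lead(−18x² − 64x + 77) ÷ lead(D) = −18x² ÷ 2x² = −9. Subtract (−9)·D = −18x² − 72x + 72. Remainder: 8x + 5.

R(x) = 8x + 5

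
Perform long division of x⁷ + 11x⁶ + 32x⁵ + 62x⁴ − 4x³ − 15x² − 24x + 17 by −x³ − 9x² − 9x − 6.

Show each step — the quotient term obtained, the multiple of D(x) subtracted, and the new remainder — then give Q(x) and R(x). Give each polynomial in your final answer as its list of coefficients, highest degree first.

Step 1: lead(x⁷ + 11x⁶ + 32x⁵ + 62x⁴ − 4x³ − 15x² − 24x + 17) ÷ lead(D) = x⁷ ÷ −x³ = −x⁴. Subtract (−x⁴)·D = x⁷ + 9x⁶ + 9x⁵ + 6x⁴. Remainder: 2x⁶ + 23x⁵ + 56x⁴ − 4x³ − 15x² − 24x + 17.
Step 2: lead(2x⁶ + 23x⁵ + 56x⁴ − 4x³ − 15x² − 24x + 17) ÷ lead(D) = 2x⁶ ÷ −x³ = −2x³. Subtract (−2x³)·D = 2x⁶ + 18x⁵ + 18x⁴ + 12x³. Remainder: 5x⁵ + 38x⁴ − 16x³ − 15x² − 24x + 17.
Step 3: lead(5x⁵ + 38x⁴ − 16x³ − 15x² − 24x + 17) ÷ lead(D) = 5x⁵ ÷ −x³ = −5x². Subtract (−5x²)·D = 5x⁵ + 45x⁴ + 45x³ + 30x². Remainder: −7x⁴ − 61x³ − 45x² − 24x + 17.
Step 4: lead(−7x⁴ − 61x³ − 45x² − 24x + 17) ÷ lead(D) = −7x⁴ ÷ −x³ = 7x. Subtract (7x)·D = −7x⁴ − 63x³ − 63x² − 42x. Remainder: 2x³ + 18x² + 18x + 17.
Step 5: lead(2x³ + 18x² + 18x + 17) ÷ lead(D) = 2x³ ÷ −x³ = −2. Subtract (−2)·D = 2x³ + 18x² + 18x + 12. Remainder: 5.

Q = [-1, -2, -5, 7, -2]; R = [5]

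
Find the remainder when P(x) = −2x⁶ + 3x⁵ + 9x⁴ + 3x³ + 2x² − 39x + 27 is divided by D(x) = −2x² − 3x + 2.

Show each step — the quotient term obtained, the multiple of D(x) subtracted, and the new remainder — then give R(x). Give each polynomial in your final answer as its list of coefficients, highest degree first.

Step 1: lead(−2x⁶ + 3x⁵ + 9x⁴ + 3x³ + 2x² − 39x + 27) ÷ lead(D) = −2x⁶ ÷ −2x² = x⁴. Subtract (x⁴)·D = −2x⁶ − 3x⁵ + 2x⁴. Remainder: 6x⁵ + 7x⁴ + 3x³ + 2x² − 39x + 27.
Step 2: lead(6x⁵ + 7x⁴ + 3x³ + 2x² − 39x + 27) ÷ lead(D) = 6x⁵ ÷ −2x² = −3x³. Subtract (−3x³)·D = 6x⁵ + 9x⁴ − 6x³. Remainder: −2x⁴ + 9x³ + 2x² − 39x + 27.
Step 3: lead(−2x⁴ + 9x³ + 2x² − 39x + 27) ÷ lead(D) = −2x⁴ ÷ −2x² = x². Subtract (x²)·D = −2x⁴ − 3x³ + 2x². Remainder: 12x³ − 39x + 27.
Step 4: lead(12x³ − 39x + 27) ÷ lead(D) = 12x³ ÷ −2x² = −6x. Subtract (−6x)·D = 12x³ + 18x² − 12x. Remainder: −18x² − 27x + 27.
Step 5: lead(−18x² − 27x + 27) ÷ lead(D) = −18x² ÷ −2x² = 9. Subtract (9)·D = −18x² − 27x + 18. Remainder: 9.

R = [9]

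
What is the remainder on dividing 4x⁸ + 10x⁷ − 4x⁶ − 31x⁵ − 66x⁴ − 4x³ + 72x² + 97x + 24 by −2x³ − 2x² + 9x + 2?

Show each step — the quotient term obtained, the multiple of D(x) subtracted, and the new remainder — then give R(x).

R(x) = 8x² + 9x + 8

Step 1: lead(4x⁸ + 10x⁷ − 4x⁶ − 31x⁵ − 66x⁴ − 4x³ + 72x² + 97x + 24) ÷ lead(D) = 4x⁸ ÷ −2x³ = −2x⁵. Subtract (−2x⁵)·D = 4x⁸ + 4x⁷ − 18x⁶ − 4x⁵. Remainder: 6x⁷ + 14x⁶ − 27x⁵ − 66x⁴ − 4x³ + 72x² + 97x + 24.
Step 2: lead(6x⁷ + 14x⁶ − 27x⁵ − 66x⁴ − 4x³ + 72x² + 97x + 24) ÷ lead(D) = 6x⁷ ÷ −2x³ = −3x⁴. Subtract (−3x⁴)·D = 6x⁷ + 6x⁶ − 27x⁵ − 6x⁴. Remainder: 8x⁶ − 60x⁴ − 4x³ + 72x² + 97x + 24.
Step 3: lead(8x⁶ − 60x⁴ − 4x³ + 72x² + 97x + 24) ÷ lead(D) = 8x⁶ ÷ −2x³ = −4x³. Subtract (−4x³)·D = 8x⁶ + 8x⁵ − 36x⁴ − 8x³. Remainder: −8x⁵ − 24x⁴ + 4x³ + 72x² + 97x + 24.
Step 4: lead(−8x⁵ − 24x⁴ + 4x³ + 72x² + 97x + 24) ÷ lead(D) = −8x⁵ ÷ −2x³ = 4x². Subtract (4x²)·D = −8x⁵ − 8x⁴ + 36x³ + 8x². Remainder: −16x⁴ − 32x³ + 64x² + 97x + 24.
Step 5: lead(−16x⁴ − 32x³ + 64x² + 97x + 24) ÷ lead(D) = −16x⁴ ÷ −2x³ = 8x. Subtract (8x)·D = −16x⁴ − 16x³ + 72x² + 16x. Remainder: −16x³ − 8x² + 81x + 24.
Step 6: lead(−16x³ − 8x² + 81x + 24) ÷ lead(D) = −16x³ ÷ −2x³ = 8. Subtract (8)·D = −16x³ − 16x² + 72x + 16. Remainder: 8x² + 9x + 8.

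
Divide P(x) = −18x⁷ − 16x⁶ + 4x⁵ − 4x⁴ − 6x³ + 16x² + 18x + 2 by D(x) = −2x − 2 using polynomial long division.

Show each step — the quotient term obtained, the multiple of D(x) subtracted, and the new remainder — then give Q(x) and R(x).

Step 1: lead(−18x⁷ − 16x⁶ + 4x⁵ − 4x⁴ − 6x³ + 16x² + 18x + 2) ÷ lead(D) = −18x⁷ ÷ −2x = 9x⁶. Subtract (9x⁶)·D = −18x⁷ − 18x⁶. Remainder: 2x⁶ + 4x⁵ − 4x⁴ − 6x³ + 16x² + 18x + 2.
Step 2: lead(2x⁶ + 4x⁵ − 4x⁴ − 6x³ + 16x² + 18x + 2) ÷ lead(D) = 2x⁶ ÷ −2x = −x⁵. Subtract (−x⁵)·D = 2x⁶ + 2x⁵. Remainder: 2x⁵ − 4x⁴ − 6x³ + 16x² + 18x + 2.
Step 3: lead(2x⁵ − 4x⁴ − 6x³ + 16x² + 18x + 2) ÷ lead(D) = 2x⁵ ÷ −2x = −x⁴. Subtract (−x⁴)·D = 2x⁵ + 2x⁴. Remainder: −6x⁴ − 6x³ + 16x² + 18x + 2.
Step 4: lead(−6x⁴ − 6x³ + 16x² + 18x + 2) ÷ lead(D) = −6x⁴ ÷ −2x = 3x³. Subtract (3x³)·D = −6x⁴ − 6x³. Remainder: 16x² + 18x + 2.
Step 5: lead(16x² + 18x + 2) ÷ lead(D) = 16x² ÷ −2x = −8x. Subtract (−8x)·D = 16x² + 16x. Remainder: 2x + 2.
Step 6: lead(2x + 2) ÷ lead(D) = 2x ÷ −2x = −1. Subtract (−1)·D = 2x + 2. Remainder: 0.

Q(x) = 9x⁶ − x⁵ − x⁴ + 3x³ − 8x − 1; R(x) = 0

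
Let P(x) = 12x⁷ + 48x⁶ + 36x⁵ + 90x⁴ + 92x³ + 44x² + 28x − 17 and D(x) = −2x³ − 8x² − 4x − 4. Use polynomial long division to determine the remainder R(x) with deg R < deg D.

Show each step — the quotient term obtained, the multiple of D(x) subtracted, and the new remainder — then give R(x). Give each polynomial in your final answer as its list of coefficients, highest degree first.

R = [-9]

Step 1: lead(12x⁷ + 48x⁶ + 36x⁵ + 90x⁴ + 92x³ + 44x² + 28x − 17) ÷ lead(D) = 12x⁷ ÷ −2x³ = −6x⁴. Subtract (−6x⁴)·D = 12x⁷ + 48x⁶ + 24x⁵ + 24x⁴. Remainder: 12x⁵ + 66x⁴ + 92x³ + 44x² + 28x − 17.
Step 2: lead(12x⁵ + 66x⁴ + 92x³ + 44x² + 28x − 17) ÷ lead(D) = 12x⁵ ÷ −2x³ = −6x². Subtract (−6x²)·D = 12x⁵ + 48x⁴ + 24x³ + 24x². Remainder: 18x⁴ + 68x³ + 20x² + 28x − 17.
Step 3: lead(18x⁴ + 68x³ + 20x² + 28x − 17) ÷ lead(D) = 18x⁴ ÷ −2x³ = −9x. Subtract (−9x)·D = 18x⁴ + 72x³ + 36x² + 36x. Remainder: −4x³ − 16x² − 8x − 17.
Step 4: lead(−4x³ − 16x² − 8x − 17) ÷ lead(D) = −4x³ ÷ −2x³ = 2. Subtract (2)·D = −4x³ − 16x² − 8x − 8. Remainder: −9.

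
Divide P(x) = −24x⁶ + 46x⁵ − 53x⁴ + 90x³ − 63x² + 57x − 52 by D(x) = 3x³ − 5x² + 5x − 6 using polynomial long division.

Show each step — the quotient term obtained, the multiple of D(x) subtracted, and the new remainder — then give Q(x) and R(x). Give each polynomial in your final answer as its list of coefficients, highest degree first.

Q = [-8, 2, -1, 9]; R = [-1, 6, 2]

Step 1: lead(−24x⁶ + 46x⁵ − 53x⁴ + 90x³ − 63x² + 57x − 52) ÷ lead(D) = −24x⁶ ÷ 3x³ = −8x³. Subtract (−8x³)·D = −24x⁶ + 40x⁵ − 40x⁴ + 48x³. Remainder: 6x⁵ − 13x⁴ + 42x³ − 63x² + 57x − 52.
Step 2: lead(6x⁵ − 13x⁴ + 42x³ − 63x² + 57x − 52) ÷ lead(D) = 6x⁵ ÷ 3x³ = 2x². Subtract (2x²)·D = 6x⁵ − 10x⁴ + 10x³ − 12x². Remainder: −3x⁴ + 32x³ − 51x² + 57x − 52.
Step 3: lead(−3x⁴ + 32x³ − 51x² + 57x − 52) ÷ lead(D) = −3x⁴ ÷ 3x³ = −x. Subtract (−x)·D = −3x⁴ + 5x³ − 5x² + 6x. Remainder: 27x³ − 46x² + 51x − 52.
Step 4: lead(27x³ − 46x² + 51x − 52) ÷ lead(D) = 27x³ ÷ 3x³ = 9. Subtract (9)·D = 27x³ − 45x² + 45x − 54. Remainder: −x² + 6x + 2.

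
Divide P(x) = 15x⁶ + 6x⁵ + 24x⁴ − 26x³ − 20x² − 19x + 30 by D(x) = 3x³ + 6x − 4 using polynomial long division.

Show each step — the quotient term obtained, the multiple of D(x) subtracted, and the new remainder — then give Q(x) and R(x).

Step 1: lead(15x⁶ + 6x⁵ + 24x⁴ − 26x³ − 20x² − 19x + 30) ÷ lead(D) = 15x⁶ ÷ 3x³ = 5x³. Subtract (5x³)·D = 15x⁶ + 30x⁴ − 20x³. Remainder: 6x⁵ − 6x⁴ − 6x³ − 20x² − 19x + 30.
Step 2: lead(6x⁵ − 6x⁴ − 6x³ − 20x² − 19x + 30) ÷ lead(D) = 6x⁵ ÷ 3x³ = 2x². Subtract (2x²)·D = 6x⁵ + 12x³ − 8x². Remainder: −6x⁴ − 18x³ − 12x² − 19x + 30.
Step 3: lead(−6x⁴ − 18x³ − 12x² − 19x + 30) ÷ lead(D) = −6x⁴ ÷ 3x³ = −2x. Subtract (−2x)·D = −6x⁴ − 12x² + 8x. Remainder: −18x³ − 27x + 30.
Step 4: lead(−18x³ − 27x + 30) ÷ lead(D) = −18x³ ÷ 3x³ = −6. Subtract (−6)·D = −18x³ − 36x + 24. Remainder: 9x + 6.

Q(x) = 5x³ + 2x² − 2x − 6; R(x) = 9x + 6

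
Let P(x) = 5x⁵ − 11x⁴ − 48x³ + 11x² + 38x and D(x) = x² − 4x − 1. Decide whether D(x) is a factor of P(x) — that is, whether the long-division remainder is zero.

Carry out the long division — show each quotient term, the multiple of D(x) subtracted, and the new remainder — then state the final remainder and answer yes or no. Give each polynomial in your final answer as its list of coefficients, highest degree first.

Step 1: lead(5x⁵ − 11x⁴ − 48x³ + 11x² + 38x) ÷ lead(D) = 5x⁵ ÷ x² = 5x³. Subtract (5x³)·D = 5x⁵ − 20x⁴ − 5x³. Remainder: 9x⁴ − 43x³ + 11x² + 38x.
Step 2: lead(9x⁴ − 43x³ + 11x² + 38x) ÷ lead(D) = 9x⁴ ÷ x² = 9x². Subtract (9x²)·D = 9x⁴ − 36x³ − 9x². Remainder: −7x³ + 20x² + 38x.
Step 3: lead(−7x³ + 20x² + 38x) ÷ lead(D) = −7x³ ÷ x² = −7x. Subtract (−7x)·D = −7x³ + 28x² + 7x. Remainder: −8x² + 31x.
Step 4: lead(−8x² + 31x) ÷ lead(D) = −8x² ÷ x² = −8. Subtract (−8)·D = −8x² + 32x + 8. Remainder: −x − 8.

R = [-1, -8], so D(x) is not a factor of P(x). no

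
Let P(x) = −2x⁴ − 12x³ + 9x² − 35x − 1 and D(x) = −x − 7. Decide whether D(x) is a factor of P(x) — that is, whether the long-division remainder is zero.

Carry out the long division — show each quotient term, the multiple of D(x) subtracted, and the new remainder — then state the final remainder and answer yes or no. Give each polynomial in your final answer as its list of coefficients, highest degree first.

R = [-1], so D(x) is not a factor of P(x). no

Step 1: lead(−2x⁴ − 12x³ + 9x² − 35x − 1) ÷ lead(D) = −2x⁴ ÷ −x = 2x³. Subtract (2x³)·D = −2x⁴ − 14x³. Remainder: 2x³ + 9x² − 35x − 1.
Step 2: lead(2x³ + 9x² − 35x − 1) ÷ lead(D) = 2x³ ÷ −x = −2x². Subtract (−2x²)·D = 2x³ + 14x². Remainder: −5x² − 35x − 1.
Step 3: lead(−5x² − 35x − 1) ÷ lead(D) = −5x² ÷ −x = 5x. Subtract (5x)·D = −5x² − 35x. Remainder: −1.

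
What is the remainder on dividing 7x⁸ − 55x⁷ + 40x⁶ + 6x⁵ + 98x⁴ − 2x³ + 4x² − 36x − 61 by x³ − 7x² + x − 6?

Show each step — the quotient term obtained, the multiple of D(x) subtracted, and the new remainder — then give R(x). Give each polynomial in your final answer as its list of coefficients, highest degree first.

Step 1: lead(7x⁸ − 55x⁷ + 40x⁶ + 6x⁵ + 98x⁴ − 2x³ + 4x² − 36x − 61) ÷ lead(D) = 7x⁸ ÷ x³ = 7x⁵. Subtract (7x⁵)·D = 7x⁸ − 49x⁷ + 7x⁶ − 42x⁵. Remainder: −6x⁷ + 33x⁶ + 48x⁵ + 98x⁴ − 2x³ + 4x² − 36x − 61.
Step 2: lead(−6x⁷ + 33x⁶ + 48x⁵ + 98x⁴ − 2x³ + 4x² − 36x − 61) ÷ lead(D) = −6x⁷ ÷ x³ = −6x⁴. Subtract (−6x⁴)·D = −6x⁷ + 42x⁶ − 6x⁵ + 36x⁴. Remainder: −9x⁶ + 54x⁵ + 62x⁴ − 2x³ + 4x² − 36x − 61.
Step 3: lead(−9x⁶ + 54x⁵ + 62x⁴ − 2x³ + 4x² − 36x − 61) ÷ lead(D) = −9x⁶ ÷ x³ = −9x³. Subtract (−9x³)·D = −9x⁶ + 63x⁵ − 9x⁴ + 54x³. Remainder: −9x⁵ + 71x⁴ − 56x³ + 4x² − 36x − 61.
Step 4: lead(−9x⁵ + 71x⁴ − 56x³ + 4x² − 36x − 61) ÷ lead(D) = −9x⁵ ÷ x³ = −9x². Subtract (−9x²)·D = −9x⁵ + 63x⁴ − 9x³ + 54x². Remainder: 8x⁴ − 47x³ − 50x² − 36x − 61.
Step 5: lead(8x⁴ − 47x³ − 50x² − 36x − 61) ÷ lead(D) = 8x⁴ ÷ x³ = 8x. Subtract (8x)·D = 8x⁴ − 56x³ + 8x² − 48x. Remainder: 9x³ − 58x² + 12x − 61.
Step 6: lead(9x³ − 58x² + 12x − 61) ÷ lead(D) = 9x³ ÷ x³ = 9. Subtract (9)·D = 9x³ − 63x² + 9x − 54. Remainder: 5x² + 3x − 7.

R = [5, 3, -7]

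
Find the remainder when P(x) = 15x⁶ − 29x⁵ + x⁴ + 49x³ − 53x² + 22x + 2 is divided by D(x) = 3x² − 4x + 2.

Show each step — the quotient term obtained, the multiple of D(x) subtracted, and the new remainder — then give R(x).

Step 1: lead(15x⁶ − 29x⁵ + x⁴ + 49x³ − 53x² + 22x + 2) ÷ lead(D) = 15x⁶ ÷ 3x² = 5x⁴. Subtract (5x⁴)·D = 15x⁶ − 20x⁵ + 10x⁴. Remainder: −9x⁵ − 9x⁴ + 49x³ − 53x² + 22x + 2.
Step 2: lead(−9x⁵ − 9x⁴ + 49x³ − 53x² + 22x + 2) ÷ lead(D) = −9x⁵ ÷ 3x² = −3x³. Subtract (−3x³)·D = −9x⁵ + 12x⁴ − 6x³. Remainder: −21x⁴ + 55x³ − 53x² + 22x + 2.
Step 3: lead(−21x⁴ + 55x³ − 53x² + 22x + 2) ÷ lead(D) = −21x⁴ ÷ 3x² = −7x². Subtract (−7x²)·D = −21x⁴ + 28x³ − 14x². Remainder: 27x³ − 39x² + 22x + 2.
Step 4: lead(27x³ − 39x² + 22x + 2) ÷ lead(D) = 27x³ ÷ 3x² = 9x. Subtract (9x)·D = 27x³ − 36x² + 18x. Remainder: −3x² + 4x + 2.
Step 5: lead(−3x² + 4x + 2) ÷ lead(D) = −3x² ÷ 3x² = −1. Subtract (−1)·D = −3x² + 4x − 2. Remainder: 4.

R(x) = 4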